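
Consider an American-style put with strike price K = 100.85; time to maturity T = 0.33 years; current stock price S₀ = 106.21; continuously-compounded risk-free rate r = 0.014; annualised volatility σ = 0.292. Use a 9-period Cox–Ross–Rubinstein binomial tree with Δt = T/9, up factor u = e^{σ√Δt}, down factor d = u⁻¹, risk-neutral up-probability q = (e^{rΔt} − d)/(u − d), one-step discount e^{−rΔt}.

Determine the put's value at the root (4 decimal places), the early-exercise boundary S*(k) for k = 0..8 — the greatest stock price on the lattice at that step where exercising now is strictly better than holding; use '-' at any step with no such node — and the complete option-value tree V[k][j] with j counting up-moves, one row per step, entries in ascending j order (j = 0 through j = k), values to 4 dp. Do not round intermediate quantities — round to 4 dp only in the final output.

Δt=0.03667  u=1.05751  d=0.94562  q=0.49061  discount=0.99949
step 9 (expiry): payoffs max(K−S,0) = 36.6377 29.0401 20.5436 11.0417 0.4156 0.0000 0.0000 0.0000 0.0000 0.0000
step 8: (k=8,j=0): S=67.9049, (K−S)⁺=32.9451, hold=32.8933 ⇒ V=32.9451 exercise | (k=8,j=1): S=75.9394, (K−S)⁺=24.9106, hold=24.8588 ⇒ V=24.9106 exercise | (k=8,j=2): S=84.9246, (K−S)⁺=15.9254, hold=15.8737 ⇒ V=15.9254 exercise | (k=8,j=3): S=94.9728, (K−S)⁺=5.8772, hold=5.8254 ⇒ V=5.8772 exercise | (k=8,j=4): S=106.2100, (K−S)⁺=0.0000, hold=0.2116 ⇒ V=0.2116 continue | (k=8,j=5): S=118.7768, (K−S)⁺=0.0000, hold=0.0000 ⇒ V=0.0000 continue | (k=8,j=6): S=132.8304, (K−S)⁺=0.0000, hold=0.0000 ⇒ V=0.0000 continue | (k=8,j=7): S=148.5469, (K−S)⁺=0.0000, hold=0.0000 ⇒ V=0.0000 continue | (k=8,j=8): S=166.1230, (K−S)⁺=0.0000, hold=0.0000 ⇒ V=0.0000 continue  boundary S*=94.9728
step 7: (k=7,j=0): S=71.8099, (K−S)⁺=29.0401, hold=28.9884 ⇒ V=29.0401 exercise | (k=7,j=1): S=80.3064, (K−S)⁺=20.5436, hold=20.4918 ⇒ V=20.5436 exercise | (k=7,j=2): S=89.8083, (K−S)⁺=11.0417, hold=10.9900 ⇒ V=11.0417 exercise | (k=7,j=3): S=100.4344, (K−S)⁺=0.4156, hold=3.0960 ⇒ V=3.0960 continue | (k=7,j=4): S=112.3178, (K−S)⁺=0.0000, hold=0.1077 ⇒ V=0.1077 continue | (k=7,j=5): S=125.6072, (K−S)⁺=0.0000, hold=0.0000 ⇒ V=0.0000 continue | (k=7,j=6): S=140.4690, (K−S)⁺=0.0000, hold=0.0000 ⇒ V=0.0000 continue | (k=7,j=7): S=157.0893, (K−S)⁺=0.0000, hold=0.0000 ⇒ V=0.0000 continue  boundary S*=89.8083
step 6: (k=6,j=0): S=75.9394, (K−S)⁺=24.9106, hold=24.8588 ⇒ V=24.9106 exercise | (k=6,j=1): S=84.9246, (K−S)⁺=15.9254, hold=15.8737 ⇒ V=15.9254 exercise | (k=6,j=2): S=94.9728, (K−S)⁺=5.8772, hold=7.1398 ⇒ V=7.1398 continue | (k=6,j=3): S=106.2100, (K−S)⁺=0.0000, hold=1.6291 ⇒ V=1.6291 continue | (k=6,j=4): S=118.7768, (K−S)⁺=0.0000, hold=0.0548 ⇒ V=0.0548 continue | (k=6,j=5): S=132.8304, (K−S)⁺=0.0000, hold=0.0000 ⇒ V=0.0000 continue | (k=6,j=6): S=148.5469, (K−S)⁺=0.0000, hold=0.0000 ⇒ V=0.0000 continue  boundary S*=84.9246
step 5: (k=5,j=0): S=80.3064, (K−S)⁺=20.5436, hold=20.4918 ⇒ V=20.5436 exercise | (k=5,j=1): S=89.8083, (K−S)⁺=11.0417, hold=11.6091 ⇒ V=11.6091 continue | (k=5,j=2): S=100.4344, (K−S)⁺=0.4156, hold=4.4339 ⇒ V=4.4339 continue | (k=5,j=3): S=112.3178, (K−S)⁺=0.0000, hold=0.8563 ⇒ V=0.8563 continue | (k=5,j=4): S=125.6072, (K−S)⁺=0.0000, hold=0.0279 ⇒ V=0.0279 continue | (k=5,j=5): S=140.4690, (K−S)⁺=0.0000, hold=0.0000 ⇒ V=0.0000 continue  boundary S*=80.3064
step 4: (k=4,j=0): S=84.9246, (K−S)⁺=15.9254, hold=16.1519 ⇒ V=16.1519 continue | (k=4,j=1): S=94.9728, (K−S)⁺=5.8772, hold=8.0847 ⇒ V=8.0847 continue | (k=4,j=2): S=106.2100, (K−S)⁺=0.0000, hold=2.6773 ⇒ V=2.6773 continue | (k=4,j=3): S=118.7768, (K−S)⁺=0.0000, hold=0.4497 ⇒ V=0.4497 continue | (k=4,j=4): S=132.8304, (K−S)⁺=0.0000, hold=0.0142 ⇒ V=0.0142 continue  boundary S*=-
step 3: (k=3,j=0): S=89.8083, (K−S)⁺=11.0417, hold=12.1877 ⇒ V=12.1877 continue | (k=3,j=1): S=100.4344, (K−S)⁺=0.4156, hold=5.4289 ⇒ V=5.4289 continue | (k=3,j=2): S=112.3178, (K−S)⁺=0.0000, hold=1.5836 ⇒ V=1.5836 continue | (k=3,j=3): S=125.6072, (K−S)⁺=0.0000, hold=0.2359 ⇒ V=0.2359 continue  boundary S*=-
step 2: (k=2,j=0): S=94.9728, (K−S)⁺=5.8772, hold=8.8672 ⇒ V=8.8672 continue | (k=2,j=1): S=106.2100, (K−S)⁺=0.0000, hold=3.5405 ⇒ V=3.5405 continue | (k=2,j=2): S=118.7768, (K−S)⁺=0.0000, hold=0.9219 ⇒ V=0.9219 continue  boundary S*=-
step 1: (k=1,j=0): S=100.4344, (K−S)⁺=0.4156, hold=6.2507 ⇒ V=6.2507 continue | (k=1,j=1): S=112.3178, (K−S)⁺=0.0000, hold=2.2546 ⇒ V=2.2546 continue  boundary S*=-
step 0: (k=0,j=0): S=106.2100, (K−S)⁺=0.0000, hold=4.2880 ⇒ V=4.2880 continue  boundary S*=-

price = 4.2880
boundary = - - - - - 80.3064 84.9246 89.8083 94.9728
tree:
4.2880
6.2507 2.2546
8.8672 3.5405 0.9219
12.1877 5.4289 1.5836 0.2359
16.1519 8.0847 2.6773 0.4497 0.0142
20.5436 11.6091 4.4339 0.8563 0.0279 0.0000
24.9106 15.9254 7.1398 1.6291 0.0548 0.0000 0.0000
29.0401 20.5436 11.0417 3.0960 0.1077 0.0000 0.0000 0.0000
32.9451 24.9106 15.9254 5.8772 0.2116 0.0000 0.0000 0.0000 0.0000
36.6377 29.0401 20.5436 11.0417 0.4156 0.0000 0.0000 0.0000 0.0000 0.0000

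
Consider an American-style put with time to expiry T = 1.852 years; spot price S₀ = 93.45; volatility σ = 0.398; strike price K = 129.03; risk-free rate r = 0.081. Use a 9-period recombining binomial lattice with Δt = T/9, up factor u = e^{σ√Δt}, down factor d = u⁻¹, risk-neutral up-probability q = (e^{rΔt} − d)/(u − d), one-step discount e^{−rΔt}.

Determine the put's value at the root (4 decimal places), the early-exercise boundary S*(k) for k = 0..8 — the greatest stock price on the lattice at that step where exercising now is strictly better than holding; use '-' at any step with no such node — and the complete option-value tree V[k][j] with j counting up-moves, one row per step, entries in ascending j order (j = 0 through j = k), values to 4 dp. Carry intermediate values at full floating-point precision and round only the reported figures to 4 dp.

Δt=0.20578, u=1.19787, d=0.83482, q=0.50128, disc=e^(-rΔt)=0.98347
k=9 terminal: V=max(K-S,0) → 110.6266 102.6232 91.1392 74.6609 51.0164 17.0892 0.0000 0.0000 0.0000 0.0000
k=8: j=0 S=22.0448 intr=106.9852 cont=104.8523 V=106.9852[EX]; j=1 S=31.6318 intr=97.3982 cont=95.2653 V=97.3982[EX]; j=2 S=45.3882 intr=83.6418 cont=81.5090 V=83.6418[EX]; j=3 S=65.1270 intr=63.9030 cont=61.7702 V=63.9030[EX]; j=4 S=93.4500 intr=35.5800 cont=33.4472 V=35.5800[EX]; j=5 S=134.0904 intr=0.0000 cont=8.3818 V=8.3818[hold]; j=6 S=192.4048 intr=0.0000 cont=0.0000 V=0.0000[hold]; j=7 S=276.0794 intr=0.0000 cont=0.0000 V=0.0000[hold]; j=8 S=396.1433 intr=0.0000 cont=0.0000 V=0.0000[hold]  S*(8)=93.4500
k=7: j=0 S=26.4068 intr=102.6232 cont=100.4904 V=102.6232[EX]; j=1 S=37.8908 intr=91.1392 cont=89.0064 V=91.1392[EX]; j=2 S=54.3691 intr=74.6609 cont=72.5281 V=74.6609[EX]; j=3 S=78.0136 intr=51.0164 cont=48.8836 V=51.0164[EX]; j=4 S=111.9408 intr=17.0892 cont=21.5833 V=21.5833[hold]; j=5 S=160.6226 intr=0.0000 cont=4.1111 V=4.1111[hold]; j=6 S=230.4756 intr=0.0000 cont=0.0000 V=0.0000[hold]; j=7 S=330.7069 intr=0.0000 cont=0.0000 V=0.0000[hold]  S*(7)=78.0136
k=6: j=0 S=31.6318 intr=97.3982 cont=95.2653 V=97.3982[EX]; j=1 S=45.3882 intr=83.6418 cont=81.5090 V=83.6418[EX]; j=2 S=65.1270 intr=63.9030 cont=61.7702 V=63.9030[EX]; j=3 S=93.4500 intr=35.5800 cont=35.6627 V=35.6627[hold]; j=4 S=134.0904 intr=0.0000 cont=12.6128 V=12.6128[hold]; j=5 S=192.4048 intr=0.0000 cont=2.0164 V=2.0164[hold]; j=6 S=276.0794 intr=0.0000 cont=0.0000 V=0.0000[hold]  S*(6)=65.1270
k=5: j=0 S=37.8908 intr=91.1392 cont=89.0064 V=91.1392[EX]; j=1 S=54.3691 intr=74.6609 cont=72.5281 V=74.6609[EX]; j=2 S=78.0136 intr=51.0164 cont=48.9244 V=51.0164[EX]; j=3 S=111.9408 intr=17.0892 cont=23.7097 V=23.7097[hold]; j=4 S=160.6226 intr=0.0000 cont=7.1803 V=7.1803[hold]; j=5 S=230.4756 intr=0.0000 cont=0.9890 V=0.9890[hold]  S*(5)=78.0136
k=4: j=0 S=45.3882 intr=83.6418 cont=81.5090 V=83.6418[EX]; j=1 S=65.1270 intr=63.9030 cont=61.7702 V=63.9030[EX]; j=2 S=93.4500 intr=35.5800 cont=36.7110 V=36.7110[hold]; j=3 S=134.0904 intr=0.0000 cont=15.1689 V=15.1689[hold]; j=4 S=192.4048 intr=0.0000 cont=4.0093 V=4.0093[hold]  S*(4)=65.1270
k=3: j=0 S=54.3691 intr=74.6609 cont=72.5281 V=74.6609[EX]; j=1 S=78.0136 intr=51.0164 cont=49.4412 V=51.0164[EX]; j=2 S=111.9408 intr=17.0892 cont=25.4840 V=25.4840[hold]; j=3 S=160.6226 intr=0.0000 cont=9.4165 V=9.4165[hold]  S*(3)=78.0136
k=2: j=0 S=65.1270 intr=63.9030 cont=61.7702 V=63.9030[EX]; j=1 S=93.4500 intr=35.5800 cont=37.5858 V=37.5858[hold]; j=2 S=134.0904 intr=0.0000 cont=17.1416 V=17.1416[hold]  S*(2)=65.1270
k=1: j=0 S=78.0136 intr=51.0164 cont=49.8724 V=51.0164[EX]; j=1 S=111.9408 intr=17.0892 cont=26.8856 V=26.8856[hold]  S*(1)=78.0136
k=0: j=0 S=93.4500 intr=35.5800 cont=38.2767 V=38.2767[hold]  S*(0)=-

price = 38.2767
boundary = - 78.0136 65.1270 78.0136 65.1270 78.0136 65.1270 78.0136 93.4500
tree:
38.2767
51.0164 26.8856
63.9030 37.5858 17.1416
74.6609 51.0164 25.4840 9.4165
83.6418 63.9030 36.7110 15.1689 4.0093
91.1392 74.6609 51.0164 23.7097 7.1803 0.9890
97.3982 83.6418 63.9030 35.6627 12.6128 2.0164 0.0000
102.6232 91.1392 74.6609 51.0164 21.5833 4.1111 0.0000 0.0000
106.9852 97.3982 83.6418 63.9030 35.5800 8.3818 0.0000 0.0000 0.0000
110.6266 102.6232 91.1392 74.6609 51.0164 17.0892 0.0000 0.0000 0.0000 0.0000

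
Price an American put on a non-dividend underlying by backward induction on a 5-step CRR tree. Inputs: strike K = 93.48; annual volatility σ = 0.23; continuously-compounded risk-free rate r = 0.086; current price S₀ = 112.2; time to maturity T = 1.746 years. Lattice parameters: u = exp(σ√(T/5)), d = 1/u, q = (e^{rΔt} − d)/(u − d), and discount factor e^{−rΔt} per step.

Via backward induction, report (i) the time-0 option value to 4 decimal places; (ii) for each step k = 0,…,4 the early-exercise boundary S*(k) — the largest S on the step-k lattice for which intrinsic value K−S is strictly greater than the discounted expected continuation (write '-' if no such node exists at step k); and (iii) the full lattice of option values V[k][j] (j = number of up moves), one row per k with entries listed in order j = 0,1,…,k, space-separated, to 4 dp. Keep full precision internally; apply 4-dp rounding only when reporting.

params: Δt=0.34920 u=1.14558 d=0.87292 q=0.57788 e^(-rΔt)=0.97042
t_5 payoffs: 36.6132 18.8502 0.0000 0.0000 0.0000 0.0000
t_4: node(4,0) S=65.1457 payoff=28.3343 vs cont=25.5687 → 28.3343 [stop]  node(4,1) S=85.4947 payoff=7.9853 vs cont=7.7216 → 7.9853 [stop]  node(4,2) S=112.2000 payoff=0.0000 vs cont=0.0000 → 0.0000 [wait]  node(4,3) S=147.2470 payoff=0.0000 vs cont=0.0000 → 0.0000 [wait]  node(4,4) S=193.2414 payoff=0.0000 vs cont=0.0000 → 0.0000 [wait]  ⇒ S*(4)=85.4947
t_3: node(3,0) S=74.6298 payoff=18.8502 vs cont=16.0846 → 18.8502 [stop]  node(3,1) S=97.9413 payoff=0.0000 vs cont=3.2710 → 3.2710 [wait]  node(3,2) S=128.5345 payoff=0.0000 vs cont=0.0000 → 0.0000 [wait]  node(3,3) S=168.6838 payoff=0.0000 vs cont=0.0000 → 0.0000 [wait]  ⇒ S*(3)=74.6298
t_2: node(2,0) S=85.4947 payoff=7.9853 vs cont=9.5559 → 9.5559 [wait]  node(2,1) S=112.2000 payoff=0.0000 vs cont=1.3399 → 1.3399 [wait]  node(2,2) S=147.2470 payoff=0.0000 vs cont=0.0000 → 0.0000 [wait]  ⇒ S*(2)=-
t_1: node(1,0) S=97.9413 payoff=0.0000 vs cont=4.6658 → 4.6658 [wait]  node(1,1) S=128.5345 payoff=0.0000 vs cont=0.5489 → 0.5489 [wait]  ⇒ S*(1)=-
t_0: node(0,0) S=112.2000 payoff=0.0000 vs cont=2.2190 → 2.2190 [wait]  ⇒ S*(0)=-

price = 2.2190
boundary = - - - 74.6298 85.4947
tree:
2.2190
4.6658 0.5489
9.5559 1.3399 0.0000
18.8502 3.2710 0.0000 0.0000
28.3343 7.9853 0.0000 0.0000 0.0000
36.6132 18.8502 0.0000 0.0000 0.0000 0.0000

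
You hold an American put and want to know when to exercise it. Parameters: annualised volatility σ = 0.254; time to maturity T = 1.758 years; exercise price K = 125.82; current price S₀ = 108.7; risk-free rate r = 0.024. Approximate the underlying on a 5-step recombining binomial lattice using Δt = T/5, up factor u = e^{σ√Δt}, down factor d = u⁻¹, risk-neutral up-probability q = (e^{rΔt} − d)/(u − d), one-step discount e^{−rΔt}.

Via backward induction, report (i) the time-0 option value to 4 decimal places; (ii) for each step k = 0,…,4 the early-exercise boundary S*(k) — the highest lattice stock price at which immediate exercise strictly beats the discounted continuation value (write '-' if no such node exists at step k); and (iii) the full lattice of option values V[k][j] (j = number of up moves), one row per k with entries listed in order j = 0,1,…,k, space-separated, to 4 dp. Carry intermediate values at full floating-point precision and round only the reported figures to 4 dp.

price = 22.7149
boundary = - - 80.4285 93.5018 108.7000
tree:
22.7149
32.9225 12.5021
45.3915 20.5364 4.3708
56.6369 32.3182 8.6503 0.0000
66.3099 45.3915 17.1200 0.0000 0.0000
74.6305 56.6369 32.3182 0.0000 0.0000 0.0000

params: Δt=0.35160 u=1.16254 d=0.86018 q=0.49044 e^(-rΔt)=0.99160
t_5 payoffs: 74.6305 56.6369 32.3182 0.0000 0.0000 0.0000
t_4: node(4,0) S=59.5101 payoff=66.3099 vs cont=65.2527 → 66.3099 [stop]  node(4,1) S=80.4285 payoff=45.3915 vs cont=44.3342 → 45.3915 [stop]  node(4,2) S=108.7000 payoff=17.1200 vs cont=16.3296 → 17.1200 [stop]  node(4,3) S=146.9092 payoff=0.0000 vs cont=0.0000 → 0.0000 [wait]  node(4,4) S=198.5494 payoff=0.0000 vs cont=0.0000 → 0.0000 [wait]  ⇒ S*(4)=108.7000
t_3: node(3,0) S=69.1831 payoff=56.6369 vs cont=55.5796 → 56.6369 [stop]  node(3,1) S=93.5018 payoff=32.3182 vs cont=31.2610 → 32.3182 [stop]  node(3,2) S=126.3686 payoff=0.0000 vs cont=8.6503 → 8.6503 [wait]  node(3,3) S=170.7886 payoff=0.0000 vs cont=0.0000 → 0.0000 [wait]  ⇒ S*(3)=93.5018
t_2: node(2,0) S=80.4285 payoff=45.3915 vs cont=44.3342 → 45.3915 [stop]  node(2,1) S=108.7000 payoff=17.1200 vs cont=20.5364 → 20.5364 [wait]  node(2,2) S=146.9092 payoff=0.0000 vs cont=4.3708 → 4.3708 [wait]  ⇒ S*(2)=80.4285
t_1: node(1,0) S=93.5018 payoff=32.3182 vs cont=32.9225 → 32.9225 [wait]  node(1,1) S=126.3686 payoff=0.0000 vs cont=12.5021 → 12.5021 [wait]  ⇒ S*(1)=-
t_0: node(0,0) S=108.7000 payoff=17.1200 vs cont=22.7149 → 22.7149 [wait]  ⇒ S*(0)=-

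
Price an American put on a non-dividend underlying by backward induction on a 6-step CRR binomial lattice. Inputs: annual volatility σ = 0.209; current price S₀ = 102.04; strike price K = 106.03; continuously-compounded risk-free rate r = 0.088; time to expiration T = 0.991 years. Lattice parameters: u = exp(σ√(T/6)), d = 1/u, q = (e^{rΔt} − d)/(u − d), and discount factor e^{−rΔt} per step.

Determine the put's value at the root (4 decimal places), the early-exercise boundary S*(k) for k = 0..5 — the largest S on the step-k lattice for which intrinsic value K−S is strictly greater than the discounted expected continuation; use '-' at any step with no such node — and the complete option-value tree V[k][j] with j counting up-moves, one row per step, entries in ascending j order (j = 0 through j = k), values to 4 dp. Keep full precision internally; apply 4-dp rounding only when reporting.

price = 7.4667
boundary = - - 86.0980 93.7307 86.0980 93.7307
tree:
7.4667
12.4389 3.8300
19.9320 6.9889 1.4958
26.9431 12.2993 3.0792 0.3147
33.3833 19.9320 6.2273 0.7339 0.0000
39.2990 26.9431 12.2993 1.7112 0.0000 0.0000
44.7330 33.3833 19.9320 3.9900 0.0000 0.0000 0.0000

params: Δt=0.16517 u=1.08865 d=0.91857 q=0.56486 e^(-rΔt)=0.98557
t_6 payoffs: 44.7330 33.3833 19.9320 3.9900 0.0000 0.0000 0.0000
t_5: node(5,0) S=66.7310 payoff=39.2990 vs cont=37.7690 → 39.2990 [stop]  node(5,1) S=79.0869 payoff=26.9431 vs cont=25.4131 → 26.9431 [stop]  node(5,2) S=93.7307 payoff=12.2993 vs cont=10.7693 → 12.2993 [stop]  node(5,3) S=111.0859 payoff=0.0000 vs cont=1.7112 → 1.7112 [wait]  node(5,4) S=131.6546 payoff=0.0000 vs cont=0.0000 → 0.0000 [wait]  node(5,5) S=156.0319 payoff=0.0000 vs cont=0.0000 → 0.0000 [wait]  ⇒ S*(5)=93.7307
t_4: node(4,0) S=72.6467 payoff=33.3833 vs cont=31.8533 → 33.3833 [stop]  node(4,1) S=86.0980 payoff=19.9320 vs cont=18.4020 → 19.9320 [stop]  node(4,2) S=102.0400 payoff=3.9900 vs cont=6.2273 → 6.2273 [wait]  node(4,3) S=120.9338 payoff=0.0000 vs cont=0.7339 → 0.7339 [wait]  node(4,4) S=143.3259 payoff=0.0000 vs cont=0.0000 → 0.0000 [wait]  ⇒ S*(4)=86.0980
t_3: node(3,0) S=79.0869 payoff=26.9431 vs cont=25.4131 → 26.9431 [stop]  node(3,1) S=93.7307 payoff=12.2993 vs cont=12.0149 → 12.2993 [stop]  node(3,2) S=111.0859 payoff=0.0000 vs cont=3.0792 → 3.0792 [wait]  node(3,3) S=131.6546 payoff=0.0000 vs cont=0.3147 → 0.3147 [wait]  ⇒ S*(3)=93.7307
t_2: node(2,0) S=86.0980 payoff=19.9320 vs cont=18.4020 → 19.9320 [stop]  node(2,1) S=102.0400 payoff=3.9900 vs cont=6.9889 → 6.9889 [wait]  node(2,2) S=120.9338 payoff=0.0000 vs cont=1.4958 → 1.4958 [wait]  ⇒ S*(2)=86.0980
t_1: node(1,0) S=93.7307 payoff=12.2993 vs cont=12.4389 → 12.4389 [wait]  node(1,1) S=111.0859 payoff=0.0000 vs cont=3.8300 → 3.8300 [wait]  ⇒ S*(1)=-
t_0: node(0,0) S=102.0400 payoff=3.9900 vs cont=7.4667 → 7.4667 [wait]  ⇒ S*(0)=-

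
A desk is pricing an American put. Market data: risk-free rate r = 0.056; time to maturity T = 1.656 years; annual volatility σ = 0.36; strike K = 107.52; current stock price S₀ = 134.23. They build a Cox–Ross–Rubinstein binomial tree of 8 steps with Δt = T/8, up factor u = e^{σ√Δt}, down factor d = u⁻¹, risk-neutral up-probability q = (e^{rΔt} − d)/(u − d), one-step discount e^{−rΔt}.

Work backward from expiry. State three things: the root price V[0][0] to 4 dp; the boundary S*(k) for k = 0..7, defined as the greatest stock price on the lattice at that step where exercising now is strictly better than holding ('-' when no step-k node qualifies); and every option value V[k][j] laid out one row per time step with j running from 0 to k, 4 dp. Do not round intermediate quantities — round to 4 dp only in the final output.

price = 8.6351
boundary = - - - - 69.7135 59.1812 69.7135 82.1202
tree:
8.6351
13.0641 4.3125
19.2451 7.0555 1.6111
27.4753 11.2882 2.8963 0.3357
37.8065 17.5652 5.1397 0.6719 0.0000
48.3388 26.3795 8.9718 1.3449 0.0000 0.0000
57.2799 37.8065 15.3238 2.6919 0.0000 0.0000 0.0000
64.8701 48.3388 25.3998 5.3882 0.0000 0.0000 0.0000 0.0000
71.3137 57.2799 37.8065 10.7851 0.0000 0.0000 0.0000 0.0000 0.0000

Δt=0.20700  u=1.17797  d=0.84892  q=0.49458  discount=0.98847
step 8 (expiry): payoffs max(K−S,0) = 71.3137 57.2799 37.8065 10.7851 0.0000 0.0000 0.0000 0.0000 0.0000
step 7: (k=7,j=0): S=42.6499, (K−S)⁺=64.8701, hold=63.6310 ⇒ V=64.8701 exercise | (k=7,j=1): S=59.1812, (K−S)⁺=48.3388, hold=47.0996 ⇒ V=48.3388 exercise | (k=7,j=2): S=82.1202, (K−S)⁺=25.3998, hold=24.1606 ⇒ V=25.3998 exercise | (k=7,j=3): S=113.9506, (K−S)⁺=0.0000, hold=5.3882 ⇒ V=5.3882 continue | (k=7,j=4): S=158.1185, (K−S)⁺=0.0000, hold=0.0000 ⇒ V=0.0000 continue | (k=7,j=5): S=219.4063, (K−S)⁺=0.0000, hold=0.0000 ⇒ V=0.0000 continue | (k=7,j=6): S=304.4495, (K−S)⁺=0.0000, hold=0.0000 ⇒ V=0.0000 continue | (k=7,j=7): S=422.4561, (K−S)⁺=0.0000, hold=0.0000 ⇒ V=0.0000 continue  boundary S*=82.1202
step 6: (k=6,j=0): S=50.2401, (K−S)⁺=57.2799, hold=56.0407 ⇒ V=57.2799 exercise | (k=6,j=1): S=69.7135, (K−S)⁺=37.8065, hold=36.5673 ⇒ V=37.8065 exercise | (k=6,j=2): S=96.7349, (K−S)⁺=10.7851, hold=15.3238 ⇒ V=15.3238 continue | (k=6,j=3): S=134.2300, (K−S)⁺=0.0000, hold=2.6919 ⇒ V=2.6919 continue | (k=6,j=4): S=186.2584, (K−S)⁺=0.0000, hold=0.0000 ⇒ V=0.0000 continue | (k=6,j=5): S=258.4533, (K−S)⁺=0.0000, hold=0.0000 ⇒ V=0.0000 continue | (k=6,j=6): S=358.6315, (K−S)⁺=0.0000, hold=0.0000 ⇒ V=0.0000 continue  boundary S*=69.7135
step 5: (k=5,j=0): S=59.1812, (K−S)⁺=48.3388, hold=47.0996 ⇒ V=48.3388 exercise | (k=5,j=1): S=82.1202, (K−S)⁺=25.3998, hold=26.3795 ⇒ V=26.3795 continue | (k=5,j=2): S=113.9506, (K−S)⁺=0.0000, hold=8.9718 ⇒ V=8.9718 continue | (k=5,j=3): S=158.1185, (K−S)⁺=0.0000, hold=1.3449 ⇒ V=1.3449 continue | (k=5,j=4): S=219.4063, (K−S)⁺=0.0000, hold=0.0000 ⇒ V=0.0000 continue | (k=5,j=5): S=304.4495, (K−S)⁺=0.0000, hold=0.0000 ⇒ V=0.0000 continue  boundary S*=59.1812
step 4: (k=4,j=0): S=69.7135, (K−S)⁺=37.8065, hold=37.0463 ⇒ V=37.8065 exercise | (k=4,j=1): S=96.7349, (K−S)⁺=10.7851, hold=17.5652 ⇒ V=17.5652 continue | (k=4,j=2): S=134.2300, (K−S)⁺=0.0000, hold=5.1397 ⇒ V=5.1397 continue | (k=4,j=3): S=186.2584, (K−S)⁺=0.0000, hold=0.6719 ⇒ V=0.6719 continue | (k=4,j=4): S=258.4533, (K−S)⁺=0.0000, hold=0.0000 ⇒ V=0.0000 continue  boundary S*=69.7135
step 3: (k=3,j=0): S=82.1202, (K−S)⁺=25.3998, hold=27.4753 ⇒ V=27.4753 continue | (k=3,j=1): S=113.9506, (K−S)⁺=0.0000, hold=11.2882 ⇒ V=11.2882 continue | (k=3,j=2): S=158.1185, (K−S)⁺=0.0000, hold=2.8963 ⇒ V=2.8963 continue | (k=3,j=3): S=219.4063, (K−S)⁺=0.0000, hold=0.3357 ⇒ V=0.3357 continue  boundary S*=-
step 2: (k=2,j=0): S=96.7349, (K−S)⁺=10.7851, hold=19.2451 ⇒ V=19.2451 continue | (k=2,j=1): S=134.2300, (K−S)⁺=0.0000, hold=7.0555 ⇒ V=7.0555 continue | (k=2,j=2): S=186.2584, (K−S)⁺=0.0000, hold=1.6111 ⇒ V=1.6111 continue  boundary S*=-
step 1: (k=1,j=0): S=113.9506, (K−S)⁺=0.0000, hold=13.0641 ⇒ V=13.0641 continue | (k=1,j=1): S=158.1185, (K−S)⁺=0.0000, hold=4.3125 ⇒ V=4.3125 continue  boundary S*=-
step 0: (k=0,j=0): S=134.2300, (K−S)⁺=0.0000, hold=8.6351 ⇒ V=8.6351 continue  boundary S*=-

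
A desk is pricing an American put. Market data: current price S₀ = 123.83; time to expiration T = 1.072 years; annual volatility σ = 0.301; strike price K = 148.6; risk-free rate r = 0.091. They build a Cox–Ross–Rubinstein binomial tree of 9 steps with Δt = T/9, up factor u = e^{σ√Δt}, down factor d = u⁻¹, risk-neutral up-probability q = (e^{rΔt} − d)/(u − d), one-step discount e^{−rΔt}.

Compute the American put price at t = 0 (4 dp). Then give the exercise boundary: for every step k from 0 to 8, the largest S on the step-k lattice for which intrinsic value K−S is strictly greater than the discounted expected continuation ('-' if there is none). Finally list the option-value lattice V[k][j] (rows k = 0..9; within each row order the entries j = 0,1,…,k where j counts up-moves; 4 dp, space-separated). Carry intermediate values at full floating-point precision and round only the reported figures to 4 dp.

Δt=0.11911  u=1.10947  d=0.90133  q=0.52641  discount=0.98922
step 9 (expiry): payoffs max(K−S,0) = 99.9833 88.7566 74.9373 57.9268 36.9882 11.2143 0.0000 0.0000 0.0000 0.0000
step 8: (k=8,j=0): S=53.9388, (K−S)⁺=94.6612, hold=93.0593 ⇒ V=94.6612 exercise | (k=8,j=1): S=66.3945, (K−S)⁺=82.2055, hold=80.6035 ⇒ V=82.2055 exercise | (k=8,j=2): S=81.7266, (K−S)⁺=66.8734, hold=65.2714 ⇒ V=66.8734 exercise | (k=8,j=3): S=100.5992, (K−S)⁺=48.0008, hold=46.3988 ⇒ V=48.0008 exercise | (k=8,j=4): S=123.8300, (K−S)⁺=24.7700, hold=23.1680 ⇒ V=24.7700 exercise | (k=8,j=5): S=152.4253, (K−S)⁺=0.0000, hold=5.2537 ⇒ V=5.2537 continue | (k=8,j=6): S=187.6240, (K−S)⁺=0.0000, hold=0.0000 ⇒ V=0.0000 continue | (k=8,j=7): S=230.9509, (K−S)⁺=0.0000, hold=0.0000 ⇒ V=0.0000 continue | (k=8,j=8): S=284.2830, (K−S)⁺=0.0000, hold=0.0000 ⇒ V=0.0000 continue  boundary S*=123.8300
step 7: (k=7,j=0): S=59.8434, (K−S)⁺=88.7566, hold=87.1546 ⇒ V=88.7566 exercise | (k=7,j=1): S=73.6627, (K−S)⁺=74.9373, hold=73.3353 ⇒ V=74.9373 exercise | (k=7,j=2): S=90.6732, (K−S)⁺=57.9268, hold=56.3248 ⇒ V=57.9268 exercise | (k=7,j=3): S=111.6118, (K−S)⁺=36.9882, hold=35.3862 ⇒ V=36.9882 exercise | (k=7,j=4): S=137.3857, (K−S)⁺=11.2143, hold=14.3401 ⇒ V=14.3401 continue | (k=7,j=5): S=169.1113, (K−S)⁺=0.0000, hold=2.4613 ⇒ V=2.4613 continue | (k=7,j=6): S=208.1632, (K−S)⁺=0.0000, hold=0.0000 ⇒ V=0.0000 continue | (k=7,j=7): S=256.2331, (K−S)⁺=0.0000, hold=0.0000 ⇒ V=0.0000 continue  boundary S*=111.6118
step 6: (k=6,j=0): S=66.3945, (K−S)⁺=82.2055, hold=80.6035 ⇒ V=82.2055 exercise | (k=6,j=1): S=81.7266, (K−S)⁺=66.8734, hold=65.2714 ⇒ V=66.8734 exercise | (k=6,j=2): S=100.5992, (K−S)⁺=48.0008, hold=46.3988 ⇒ V=48.0008 exercise | (k=6,j=3): S=123.8300, (K−S)⁺=24.7700, hold=24.7957 ⇒ V=24.7957 continue | (k=6,j=4): S=152.4253, (K−S)⁺=0.0000, hold=7.9998 ⇒ V=7.9998 continue | (k=6,j=5): S=187.6240, (K−S)⁺=0.0000, hold=1.1531 ⇒ V=1.1531 continue | (k=6,j=6): S=230.9509, (K−S)⁺=0.0000, hold=0.0000 ⇒ V=0.0000 continue  boundary S*=100.5992
step 5: (k=5,j=0): S=73.6627, (K−S)⁺=74.9373, hold=73.3353 ⇒ V=74.9373 exercise | (k=5,j=1): S=90.6732, (K−S)⁺=57.9268, hold=56.3248 ⇒ V=57.9268 exercise | (k=5,j=2): S=111.6118, (K−S)⁺=36.9882, hold=35.3996 ⇒ V=36.9882 exercise | (k=5,j=3): S=137.3857, (K−S)⁺=11.2143, hold=15.7821 ⇒ V=15.7821 continue | (k=5,j=4): S=169.1113, (K−S)⁺=0.0000, hold=4.3482 ⇒ V=4.3482 continue | (k=5,j=5): S=208.1632, (K−S)⁺=0.0000, hold=0.5402 ⇒ V=0.5402 continue  boundary S*=111.6118
step 4: (k=4,j=0): S=81.7266, (K−S)⁺=66.8734, hold=65.2714 ⇒ V=66.8734 exercise | (k=4,j=1): S=100.5992, (K−S)⁺=48.0008, hold=46.3988 ⇒ V=48.0008 exercise | (k=4,j=2): S=123.8300, (K−S)⁺=24.7700, hold=25.5466 ⇒ V=25.5466 continue | (k=4,j=3): S=152.4253, (K−S)⁺=0.0000, hold=9.6579 ⇒ V=9.6579 continue | (k=4,j=4): S=187.6240, (K−S)⁺=0.0000, hold=2.3183 ⇒ V=2.3183 continue  boundary S*=100.5992
step 3: (k=3,j=0): S=90.6732, (K−S)⁺=57.9268, hold=56.3248 ⇒ V=57.9268 exercise | (k=3,j=1): S=111.6118, (K−S)⁺=36.9882, hold=35.7906 ⇒ V=36.9882 exercise | (k=3,j=2): S=137.3857, (K−S)⁺=11.2143, hold=16.9974 ⇒ V=16.9974 continue | (k=3,j=3): S=169.1113, (K−S)⁺=0.0000, hold=5.7318 ⇒ V=5.7318 continue  boundary S*=111.6118
step 2: (k=2,j=0): S=100.5992, (K−S)⁺=48.0008, hold=46.3988 ⇒ V=48.0008 exercise | (k=2,j=1): S=123.8300, (K−S)⁺=24.7700, hold=26.1795 ⇒ V=26.1795 continue | (k=2,j=2): S=152.4253, (K−S)⁺=0.0000, hold=10.9477 ⇒ V=10.9477 continue  boundary S*=100.5992
step 1: (k=1,j=0): S=111.6118, (K−S)⁺=36.9882, hold=36.1201 ⇒ V=36.9882 exercise | (k=1,j=1): S=137.3857, (K−S)⁺=11.2143, hold=17.9655 ⇒ V=17.9655 continue  boundary S*=111.6118
step 0: (k=0,j=0): S=123.8300, (K−S)⁺=24.7700, hold=26.6836 ⇒ V=26.6836 continue  boundary S*=-

price = 26.6836
boundary = - 111.6118 100.5992 111.6118 100.5992 111.6118 100.5992 111.6118 123.8300
tree:
26.6836
36.9882 17.9655
48.0008 26.1795 10.9477
57.9268 36.9882 16.9974 5.7318
66.8734 48.0008 25.5466 9.6579 2.3183
74.9373 57.9268 36.9882 15.7821 4.3482 0.5402
82.2055 66.8734 48.0008 24.7957 7.9998 1.1531 0.0000
88.7566 74.9373 57.9268 36.9882 14.3401 2.4613 0.0000 0.0000
94.6612 82.2055 66.8734 48.0008 24.7700 5.2537 0.0000 0.0000 0.0000
99.9833 88.7566 74.9373 57.9268 36.9882 11.2143 0.0000 0.0000 0.0000 0.0000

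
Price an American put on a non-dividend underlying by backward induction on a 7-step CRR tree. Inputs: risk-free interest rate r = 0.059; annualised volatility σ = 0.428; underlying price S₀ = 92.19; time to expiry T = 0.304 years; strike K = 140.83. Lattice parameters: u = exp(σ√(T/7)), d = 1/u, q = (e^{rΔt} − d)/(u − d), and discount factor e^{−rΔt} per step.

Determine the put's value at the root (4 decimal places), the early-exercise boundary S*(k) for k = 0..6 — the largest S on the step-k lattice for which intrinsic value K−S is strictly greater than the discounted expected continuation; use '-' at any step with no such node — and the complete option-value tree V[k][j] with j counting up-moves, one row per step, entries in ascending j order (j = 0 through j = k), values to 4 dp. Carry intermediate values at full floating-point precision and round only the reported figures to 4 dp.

price = 48.6400
boundary = 92.1900 100.7906 92.1900 100.7906 110.1935 100.7906 110.1935
tree:
48.6400
56.5067 40.0394
63.7021 48.6400 31.0327
70.2835 56.5067 40.0394 21.8979
76.3033 63.7021 48.6400 30.6365 12.9921
81.8094 70.2835 56.5067 40.0394 20.5829 5.2248
86.8457 76.3033 63.7021 48.6400 30.6365 10.3129 0.0000
91.4523 81.8094 70.2835 56.5067 40.0394 20.3563 0.0000 0.0000

Δt=0.04343  u=1.09329  d=0.91467  q=0.49208  discount=0.99744
step 7 (expiry): payoffs max(K−S,0) = 91.4523 81.8094 70.2835 56.5067 40.0394 20.3563 0.0000 0.0000
step 6: (k=6,j=0): S=53.9843, (K−S)⁺=86.8457, hold=86.4853 ⇒ V=86.8457 exercise | (k=6,j=1): S=64.5267, (K−S)⁺=76.3033, hold=75.9429 ⇒ V=76.3033 exercise | (k=6,j=2): S=77.1279, (K−S)⁺=63.7021, hold=63.3417 ⇒ V=63.7021 exercise | (k=6,j=3): S=92.1900, (K−S)⁺=48.6400, hold=48.2796 ⇒ V=48.6400 exercise | (k=6,j=4): S=110.1935, (K−S)⁺=30.6365, hold=30.2761 ⇒ V=30.6365 exercise | (k=6,j=5): S=131.7129, (K−S)⁺=9.1171, hold=10.3129 ⇒ V=10.3129 continue | (k=6,j=6): S=157.4347, (K−S)⁺=0.0000, hold=0.0000 ⇒ V=0.0000 continue  boundary S*=110.1935
step 5: (k=5,j=0): S=59.0206, (K−S)⁺=81.8094, hold=81.4491 ⇒ V=81.8094 exercise | (k=5,j=1): S=70.5465, (K−S)⁺=70.2835, hold=69.9231 ⇒ V=70.2835 exercise | (k=5,j=2): S=84.3233, (K−S)⁺=56.5067, hold=56.1463 ⇒ V=56.5067 exercise | (k=5,j=3): S=100.7906, (K−S)⁺=40.0394, hold=39.6790 ⇒ V=40.0394 exercise | (k=5,j=4): S=120.4737, (K−S)⁺=20.3563, hold=20.5829 ⇒ V=20.5829 continue | (k=5,j=5): S=144.0006, (K−S)⁺=0.0000, hold=5.2248 ⇒ V=5.2248 continue  boundary S*=100.7906
step 4: (k=4,j=0): S=64.5267, (K−S)⁺=76.3033, hold=75.9429 ⇒ V=76.3033 exercise | (k=4,j=1): S=77.1279, (K−S)⁺=63.7021, hold=63.3417 ⇒ V=63.7021 exercise | (k=4,j=2): S=92.1900, (K−S)⁺=48.6400, hold=48.2796 ⇒ V=48.6400 exercise | (k=4,j=3): S=110.1935, (K−S)⁺=30.6365, hold=30.3873 ⇒ V=30.6365 exercise | (k=4,j=4): S=131.7129, (K−S)⁺=9.1171, hold=12.9921 ⇒ V=12.9921 continue  boundary S*=110.1935
step 3: (k=3,j=0): S=70.5465, (K−S)⁺=70.2835, hold=69.9231 ⇒ V=70.2835 exercise | (k=3,j=1): S=84.3233, (K−S)⁺=56.5067, hold=56.1463 ⇒ V=56.5067 exercise | (k=3,j=2): S=100.7906, (K−S)⁺=40.0394, hold=39.6790 ⇒ V=40.0394 exercise | (k=3,j=3): S=120.4737, (K−S)⁺=20.3563, hold=21.8979 ⇒ V=21.8979 continue  boundary S*=100.7906
step 2: (k=2,j=0): S=77.1279, (K−S)⁺=63.7021, hold=63.3417 ⇒ V=63.7021 exercise | (k=2,j=1): S=92.1900, (K−S)⁺=48.6400, hold=48.2796 ⇒ V=48.6400 exercise | (k=2,j=2): S=110.1935, (K−S)⁺=30.6365, hold=31.0327 ⇒ V=31.0327 continue  boundary S*=92.1900
step 1: (k=1,j=0): S=84.3233, (K−S)⁺=56.5067, hold=56.1463 ⇒ V=56.5067 exercise | (k=1,j=1): S=100.7906, (K−S)⁺=40.0394, hold=39.8735 ⇒ V=40.0394 exercise  boundary S*=100.7906
step 0: (k=0,j=0): S=92.1900, (K−S)⁺=48.6400, hold=48.2796 ⇒ V=48.6400 exercise  boundary S*=92.1900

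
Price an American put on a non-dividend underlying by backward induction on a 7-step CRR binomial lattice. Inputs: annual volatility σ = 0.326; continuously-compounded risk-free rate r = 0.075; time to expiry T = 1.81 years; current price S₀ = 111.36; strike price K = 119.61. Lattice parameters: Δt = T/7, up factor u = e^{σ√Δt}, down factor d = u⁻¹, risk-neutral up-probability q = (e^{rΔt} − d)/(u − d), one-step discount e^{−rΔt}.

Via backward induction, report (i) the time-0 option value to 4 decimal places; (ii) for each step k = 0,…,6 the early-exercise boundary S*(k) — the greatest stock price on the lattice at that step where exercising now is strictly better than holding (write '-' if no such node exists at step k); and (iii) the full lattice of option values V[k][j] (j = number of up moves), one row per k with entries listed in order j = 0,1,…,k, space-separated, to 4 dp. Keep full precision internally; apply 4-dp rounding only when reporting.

price = 18.0962
boundary = - - 79.9360 67.7250 79.9360 94.3487 79.9360
tree:
18.0962
27.2524 10.2423
39.6740 16.6998 4.6079
51.8850 26.3022 8.3768 1.2675
62.2306 39.6740 14.8276 2.6781 0.0000
70.9959 51.8850 25.2613 5.6585 0.0000 0.0000
78.4221 62.2306 39.6740 11.9558 0.0000 0.0000 0.0000
84.7140 70.9959 51.8850 25.2613 0.0000 0.0000 0.0000 0.0000

Δt=0.25857, u=1.18030, d=0.84724, q=0.51745, disc=e^(-rΔt)=0.98079
k=7 terminal: V=max(K-S,0) → 84.7140 70.9959 51.8850 25.2613 0.0000 0.0000 0.0000 0.0000
k=6: j=0 S=41.1879 intr=78.4221 cont=76.1249 V=78.4221[EX]; j=1 S=57.3794 intr=62.2306 cont=59.9334 V=62.2306[EX]; j=2 S=79.9360 intr=39.6740 cont=37.3767 V=39.6740[EX]; j=3 S=111.3600 intr=8.2500 cont=11.9558 V=11.9558[hold]; j=4 S=155.1372 intr=0.0000 cont=0.0000 V=0.0000[hold]; j=5 S=216.1237 intr=0.0000 cont=0.0000 V=0.0000[hold]; j=6 S=301.0850 intr=0.0000 cont=0.0000 V=0.0000[hold]  S*(6)=79.9360
k=5: j=0 S=48.6141 intr=70.9959 cont=68.6986 V=70.9959[EX]; j=1 S=67.7250 intr=51.8850 cont=49.5877 V=51.8850[EX]; j=2 S=94.3487 intr=25.2613 cont=24.8448 V=25.2613[EX]; j=3 S=131.4385 intr=0.0000 cont=5.6585 V=5.6585[hold]; j=4 S=183.1088 intr=0.0000 cont=0.0000 V=0.0000[hold]; j=5 S=255.0914 intr=0.0000 cont=0.0000 V=0.0000[hold]  S*(5)=94.3487
k=4: j=0 S=57.3794 intr=62.2306 cont=59.9334 V=62.2306[EX]; j=1 S=79.9360 intr=39.6740 cont=37.3767 V=39.6740[EX]; j=2 S=111.3600 intr=8.2500 cont=14.8276 V=14.8276[hold]; j=3 S=155.1372 intr=0.0000 cont=2.6781 V=2.6781[hold]; j=4 S=216.1237 intr=0.0000 cont=0.0000 V=0.0000[hold]  S*(4)=79.9360
k=3: j=0 S=67.7250 intr=51.8850 cont=49.5877 V=51.8850[EX]; j=1 S=94.3487 intr=25.2613 cont=26.3022 V=26.3022[hold]; j=2 S=131.4385 intr=0.0000 cont=8.3768 V=8.3768[hold]; j=3 S=183.1088 intr=0.0000 cont=1.2675 V=1.2675[hold]  S*(3)=67.7250
k=2: j=0 S=79.9360 intr=39.6740 cont=37.9050 V=39.6740[EX]; j=1 S=111.3600 intr=8.2500 cont=16.6998 V=16.6998[hold]; j=2 S=155.1372 intr=0.0000 cont=4.6079 V=4.6079[hold]  S*(2)=79.9360
k=1: j=0 S=94.3487 intr=25.2613 cont=27.2524 V=27.2524[hold]; j=1 S=131.4385 intr=0.0000 cont=10.2423 V=10.2423[hold]  S*(1)=-
k=0: j=0 S=111.3600 intr=8.2500 cont=18.0962 V=18.0962[hold]  S*(0)=-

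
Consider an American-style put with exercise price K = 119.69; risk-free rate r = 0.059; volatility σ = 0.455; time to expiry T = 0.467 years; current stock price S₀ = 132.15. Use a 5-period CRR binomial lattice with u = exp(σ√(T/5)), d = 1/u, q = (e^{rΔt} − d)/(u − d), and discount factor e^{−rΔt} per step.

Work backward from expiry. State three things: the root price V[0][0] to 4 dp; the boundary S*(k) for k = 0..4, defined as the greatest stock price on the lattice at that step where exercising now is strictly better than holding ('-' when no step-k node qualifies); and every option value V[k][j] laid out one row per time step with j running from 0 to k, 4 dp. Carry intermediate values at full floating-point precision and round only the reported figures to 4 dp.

Δt=0.09340, u=1.14919, d=0.87018, q=0.48510, disc=e^(-rΔt)=0.99450
k=5 terminal: V=max(K-S,0) → 53.7553 32.6146 4.6956 0.0000 0.0000 0.0000
k=4: j=0 S=75.7713 intr=43.9187 cont=43.2609 V=43.9187[EX]; j=1 S=100.0659 intr=19.6241 cont=18.9664 V=19.6241[EX]; j=2 S=132.1500 intr=0.0000 cont=2.4045 V=2.4045[hold]; j=3 S=174.5212 intr=0.0000 cont=0.0000 V=0.0000[hold]; j=4 S=230.4780 intr=0.0000 cont=0.0000 V=0.0000[hold]  S*(4)=100.0659
k=3: j=0 S=87.0754 intr=32.6146 cont=31.9569 V=32.6146[EX]; j=1 S=114.9944 intr=4.6956 cont=11.2090 V=11.2090[hold]; j=2 S=151.8650 intr=0.0000 cont=1.2313 V=1.2313[hold]; j=3 S=200.5575 intr=0.0000 cont=0.0000 V=0.0000[hold]  S*(3)=87.0754
k=2: j=0 S=100.0659 intr=19.6241 cont=22.1086 V=22.1086[hold]; j=1 S=132.1500 intr=0.0000 cont=6.3338 V=6.3338[hold]; j=2 S=174.5212 intr=0.0000 cont=0.6305 V=0.6305[hold]  S*(2)=-
k=1: j=0 S=114.9944 intr=4.6956 cont=14.3769 V=14.3769[hold]; j=1 S=151.8650 intr=0.0000 cont=3.5476 V=3.5476[hold]  S*(1)=-
k=0: j=0 S=132.1500 intr=0.0000 cont=9.0735 V=9.0735[hold]  S*(0)=-

price = 9.0735
boundary = - - - 87.0754 100.0659
tree:
9.0735
14.3769 3.5476
22.1086 6.3338 0.6305
32.6146 11.2090 1.2313 0.0000
43.9187 19.6241 2.4045 0.0000 0.0000
53.7553 32.6146 4.6956 0.0000 0.0000 0.0000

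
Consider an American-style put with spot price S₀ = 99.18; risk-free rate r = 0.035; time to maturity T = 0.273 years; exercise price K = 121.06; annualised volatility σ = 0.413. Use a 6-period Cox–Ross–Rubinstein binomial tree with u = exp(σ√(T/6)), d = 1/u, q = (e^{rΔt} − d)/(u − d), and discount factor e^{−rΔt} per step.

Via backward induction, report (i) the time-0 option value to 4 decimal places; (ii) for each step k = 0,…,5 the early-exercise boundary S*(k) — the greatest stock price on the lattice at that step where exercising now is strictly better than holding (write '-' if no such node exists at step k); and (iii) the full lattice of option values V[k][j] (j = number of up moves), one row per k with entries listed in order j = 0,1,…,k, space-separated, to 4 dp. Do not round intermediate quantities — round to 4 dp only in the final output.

params: Δt=0.04550 u=1.09209 d=0.91567 q=0.48702 e^(-rΔt)=0.99841
t_6 payoffs: 62.5989 51.3354 37.9018 21.8800 2.7713 0.0000 0.0000
t_5: node(5,0) S=63.8449 payoff=57.2151 vs cont=57.0225 → 57.2151 [stop]  node(5,1) S=76.1457 payoff=44.9143 vs cont=44.7217 → 44.9143 [stop]  node(5,2) S=90.8165 payoff=30.2435 vs cont=30.0509 → 30.2435 [stop]  node(5,3) S=108.3138 payoff=12.7462 vs cont=12.5536 → 12.7462 [stop]  node(5,4) S=129.1822 payoff=0.0000 vs cont=1.4194 → 1.4194 [wait]  node(5,5) S=154.0714 payoff=0.0000 vs cont=0.0000 → 0.0000 [wait]  ⇒ S*(5)=108.3138
t_4: node(4,0) S=69.7246 payoff=51.3354 vs cont=51.1428 → 51.3354 [stop]  node(4,1) S=83.1582 payoff=37.9018 vs cont=37.7092 → 37.9018 [stop]  node(4,2) S=99.1800 payoff=21.8800 vs cont=21.6874 → 21.8800 [stop]  node(4,3) S=118.2887 payoff=2.7713 vs cont=7.2183 → 7.2183 [wait]  node(4,4) S=141.0790 payoff=0.0000 vs cont=0.7269 → 0.7269 [wait]  ⇒ S*(4)=99.1800
t_3: node(3,0) S=76.1457 payoff=44.9143 vs cont=44.7217 → 44.9143 [stop]  node(3,1) S=90.8165 payoff=30.2435 vs cont=30.0509 → 30.2435 [stop]  node(3,2) S=108.3138 payoff=12.7462 vs cont=14.7159 → 14.7159 [wait]  node(3,3) S=129.1822 payoff=0.0000 vs cont=4.0504 → 4.0504 [wait]  ⇒ S*(3)=90.8165
t_2: node(2,0) S=83.1582 payoff=37.9018 vs cont=37.7092 → 37.9018 [stop]  node(2,1) S=99.1800 payoff=21.8800 vs cont=22.6451 → 22.6451 [wait]  node(2,2) S=118.2887 payoff=2.7713 vs cont=9.5064 → 9.5064 [wait]  ⇒ S*(2)=83.1582
t_1: node(1,0) S=90.8165 payoff=30.2435 vs cont=30.4230 → 30.4230 [wait]  node(1,1) S=108.3138 payoff=12.7462 vs cont=16.2204 → 16.2204 [wait]  ⇒ S*(1)=-
t_0: node(0,0) S=99.1800 payoff=21.8800 vs cont=23.4686 → 23.4686 [wait]  ⇒ S*(0)=-

price = 23.4686
boundary = - - 83.1582 90.8165 99.1800 108.3138
tree:
23.4686
30.4230 16.2204
37.9018 22.6451 9.5064
44.9143 30.2435 14.7159 4.0504
51.3354 37.9018 21.8800 7.2183 0.7269
57.2151 44.9143 30.2435 12.7462 1.4194 0.0000
62.5989 51.3354 37.9018 21.8800 2.7713 0.0000 0.0000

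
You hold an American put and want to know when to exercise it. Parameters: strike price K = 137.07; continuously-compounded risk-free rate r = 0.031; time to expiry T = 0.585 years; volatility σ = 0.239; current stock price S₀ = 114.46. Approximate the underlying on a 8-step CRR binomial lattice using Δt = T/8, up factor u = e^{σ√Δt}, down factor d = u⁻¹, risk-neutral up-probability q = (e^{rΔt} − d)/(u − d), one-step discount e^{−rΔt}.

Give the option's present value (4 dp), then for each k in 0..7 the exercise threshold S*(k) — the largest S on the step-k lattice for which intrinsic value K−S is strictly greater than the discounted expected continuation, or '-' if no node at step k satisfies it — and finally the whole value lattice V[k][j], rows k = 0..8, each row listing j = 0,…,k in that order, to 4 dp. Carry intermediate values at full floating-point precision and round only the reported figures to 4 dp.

params: Δt=0.07312 u=1.06676 d=0.93741 q=0.50139 e^(-rΔt)=0.99774
t_8 payoffs: 68.8192 59.4016 48.6845 36.4887 22.6100 6.8163 0.0000 0.0000 0.0000
t_7: node(7,0) S=72.8075 payoff=64.2625 vs cont=63.9521 → 64.2625 [stop]  node(7,1) S=82.8538 payoff=54.2162 vs cont=53.9058 → 54.2162 [stop]  node(7,2) S=94.2864 payoff=42.7836 vs cont=42.4732 → 42.7836 [stop]  node(7,3) S=107.2965 payoff=29.7735 vs cont=29.4631 → 29.7735 [stop]  node(7,4) S=122.1018 payoff=14.9682 vs cont=14.6579 → 14.9682 [stop]  node(7,5) S=138.9500 payoff=0.0000 vs cont=3.3909 → 3.3909 [wait]  node(7,6) S=158.1230 payoff=0.0000 vs cont=0.0000 → 0.0000 [wait]  node(7,7) S=179.9415 payoff=0.0000 vs cont=0.0000 → 0.0000 [wait]  ⇒ S*(7)=122.1018
t_6: node(6,0) S=77.6684 payoff=59.4016 vs cont=59.0912 → 59.4016 [stop]  node(6,1) S=88.3855 payoff=48.6845 vs cont=48.3742 → 48.6845 [stop]  node(6,2) S=100.5813 payoff=36.4887 vs cont=36.1783 → 36.4887 [stop]  node(6,3) S=114.4600 payoff=22.6100 vs cont=22.2996 → 22.6100 [stop]  node(6,4) S=130.2537 payoff=6.8163 vs cont=9.1427 → 9.1427 [wait]  node(6,5) S=148.2268 payoff=0.0000 vs cont=1.6869 → 1.6869 [wait]  node(6,6) S=168.6798 payoff=0.0000 vs cont=0.0000 → 0.0000 [wait]  ⇒ S*(6)=114.4600
t_5: node(5,0) S=82.8538 payoff=54.2162 vs cont=53.9058 → 54.2162 [stop]  node(5,1) S=94.2864 payoff=42.7836 vs cont=42.4732 → 42.7836 [stop]  node(5,2) S=107.2965 payoff=29.7735 vs cont=29.4631 → 29.7735 [stop]  node(5,3) S=122.1018 payoff=14.9682 vs cont=15.8217 → 15.8217 [wait]  node(5,4) S=138.9500 payoff=0.0000 vs cont=5.3922 → 5.3922 [wait]  node(5,5) S=158.1230 payoff=0.0000 vs cont=0.8392 → 0.8392 [wait]  ⇒ S*(5)=107.2965
t_4: node(4,0) S=88.3855 payoff=48.6845 vs cont=48.3742 → 48.6845 [stop]  node(4,1) S=100.5813 payoff=36.4887 vs cont=36.1783 → 36.4887 [stop]  node(4,2) S=114.4600 payoff=22.6100 vs cont=22.7266 → 22.7266 [wait]  node(4,3) S=130.2537 payoff=6.8163 vs cont=10.5684 → 10.5684 [wait]  node(4,4) S=148.2268 payoff=0.0000 vs cont=3.1023 → 3.1023 [wait]  ⇒ S*(4)=100.5813
t_3: node(3,0) S=94.2864 payoff=42.7836 vs cont=42.4732 → 42.7836 [stop]  node(3,1) S=107.2965 payoff=29.7735 vs cont=29.5215 → 29.7735 [stop]  node(3,2) S=122.1018 payoff=14.9682 vs cont=16.5929 → 16.5929 [wait]  node(3,3) S=138.9500 payoff=0.0000 vs cont=6.8095 → 6.8095 [wait]  ⇒ S*(3)=107.2965
t_2: node(2,0) S=100.5813 payoff=36.4887 vs cont=36.1783 → 36.4887 [stop]  node(2,1) S=114.4600 payoff=22.6100 vs cont=23.1124 → 23.1124 [wait]  node(2,2) S=130.2537 payoff=6.8163 vs cont=11.6611 → 11.6611 [wait]  ⇒ S*(2)=100.5813
t_1: node(1,0) S=107.2965 payoff=29.7735 vs cont=29.7145 → 29.7735 [stop]  node(1,1) S=122.1018 payoff=14.9682 vs cont=17.3315 → 17.3315 [wait]  ⇒ S*(1)=107.2965
t_0: node(0,0) S=114.4600 payoff=22.6100 vs cont=23.4819 → 23.4819 [wait]  ⇒ S*(0)=-

price = 23.4819
boundary = - 107.2965 100.5813 107.2965 100.5813 107.2965 114.4600 122.1018
tree:
23.4819
29.7735 17.3315
36.4887 23.1124 11.6611
42.7836 29.7735 16.5929 6.8095
48.6845 36.4887 22.7266 10.5684 3.1023
54.2162 42.7836 29.7735 15.8217 5.3922 0.8392
59.4016 48.6845 36.4887 22.6100 9.1427 1.6869 0.0000
64.2625 54.2162 42.7836 29.7735 14.9682 3.3909 0.0000 0.0000
68.8192 59.4016 48.6845 36.4887 22.6100 6.8163 0.0000 0.0000 0.0000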